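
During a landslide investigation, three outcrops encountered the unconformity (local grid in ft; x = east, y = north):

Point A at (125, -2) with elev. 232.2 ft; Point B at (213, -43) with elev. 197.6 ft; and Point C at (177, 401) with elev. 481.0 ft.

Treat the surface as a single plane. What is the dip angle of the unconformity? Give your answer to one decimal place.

Let the plane be z = a·x + b·y + c.
Point B−Point A: 88a − 41b = −34.6;  Point C−Point A: 52a + 403b = 248.8.
Solving gives a = −0.09956, b = 0.63022.
Gradient magnitude |∇z| = √(a² + b²) = √(0.00991 + 0.39717) = 0.63803.
True dip = arctan(0.63803) = 32.5°, dipping toward S (azimuth ≈ 171°).

32.5°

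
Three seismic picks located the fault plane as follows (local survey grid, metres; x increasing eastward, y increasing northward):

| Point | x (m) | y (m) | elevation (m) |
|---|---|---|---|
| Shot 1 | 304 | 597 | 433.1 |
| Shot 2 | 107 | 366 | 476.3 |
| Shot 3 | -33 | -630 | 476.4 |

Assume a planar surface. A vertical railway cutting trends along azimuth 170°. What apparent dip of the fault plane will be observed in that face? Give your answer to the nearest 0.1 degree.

4.7°

Two edge vectors: Shot 1→Shot 2 = (-197, -231, 43.2), Shot 1→Shot 3 = (-337, -1227, 43.3).
Normal n = (Shot 1→Shot 2) × (Shot 1→Shot 3) = (43004.1, -6028.3, 163872).
So ∂z/∂x = −n_x/n_z = −0.26242 and ∂z/∂y = −n_y/n_z = 0.03679.
Unit vector along 170° is (sin 170°, cos 170°) = (0.1736, -0.9848).
Slope in that direction = a·(0.1736) + b·(-0.9848) = −0.08180.
Apparent dip = arctan|0.08180| = 4.7° (true dip is 14.8°, so apparent ≤ true as expected).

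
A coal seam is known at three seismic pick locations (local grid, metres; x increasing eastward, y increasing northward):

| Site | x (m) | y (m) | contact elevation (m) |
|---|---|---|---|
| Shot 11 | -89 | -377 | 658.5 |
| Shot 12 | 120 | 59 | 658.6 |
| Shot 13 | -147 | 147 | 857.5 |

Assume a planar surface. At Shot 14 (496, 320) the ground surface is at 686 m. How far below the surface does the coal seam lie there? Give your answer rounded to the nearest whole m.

Let the plane be z = a·x + b·y + c.
Shot 12−Shot 11: 209a + 436b = 0.1;  Shot 13−Shot 11: −58a + 524b = 199.
Solving gives a = −0.64324, b = 0.30857.
Then c = 658.5 − a·-89 − b·-377 = 717.58.
At (496, 320): z_contact = −319.0 + 98.7 + 717.58 = 497.3 m.
Depth below ground = 686 − 497.3 = 189 m.

189 m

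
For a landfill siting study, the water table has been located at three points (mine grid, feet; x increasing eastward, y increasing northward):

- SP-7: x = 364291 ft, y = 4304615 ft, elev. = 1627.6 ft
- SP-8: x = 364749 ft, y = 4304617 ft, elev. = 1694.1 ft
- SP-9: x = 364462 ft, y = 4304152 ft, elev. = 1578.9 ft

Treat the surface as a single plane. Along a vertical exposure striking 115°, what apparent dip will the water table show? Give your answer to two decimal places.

Let the plane be z = a·x + b·y + c.
SP-8−SP-7: 458a + 2b = 66.5;  SP-9−SP-7: 171a − 463b = −48.7.
Solving gives a = 0.14450, b = 0.15855.
Unit vector along 115° is (sin 115°, cos 115°) = (0.9063, -0.4226).
Slope in that direction = a·(0.9063) + b·(-0.4226) = 0.06396.
Apparent dip = arctan|0.06396| = 3.66° (true dip is 12.1°, so apparent ≤ true as expected).

3.66°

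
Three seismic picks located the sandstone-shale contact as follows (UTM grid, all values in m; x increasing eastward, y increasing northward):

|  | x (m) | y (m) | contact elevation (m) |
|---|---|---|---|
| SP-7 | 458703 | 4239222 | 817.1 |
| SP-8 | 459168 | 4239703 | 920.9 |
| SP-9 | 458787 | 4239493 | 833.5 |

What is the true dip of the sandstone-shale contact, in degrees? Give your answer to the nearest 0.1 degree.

Two edge vectors: SP-7→SP-8 = (465, 481, 103.8), SP-7→SP-9 = (84, 271, 16.4).
Normal n = (SP-7→SP-8) × (SP-7→SP-9) = (-20241.4, 1093.2, 85611).
So ∂z/∂x = −n_x/n_z = 0.23643 and ∂z/∂y = −n_y/n_z = −0.01277.
Gradient magnitude |∇z| = √(a² + b²) = √(0.05590 + 0.00016) = 0.23678.
True dip = arctan(0.23678) = 13.3°, dipping toward W (azimuth ≈ 273°).

13.3°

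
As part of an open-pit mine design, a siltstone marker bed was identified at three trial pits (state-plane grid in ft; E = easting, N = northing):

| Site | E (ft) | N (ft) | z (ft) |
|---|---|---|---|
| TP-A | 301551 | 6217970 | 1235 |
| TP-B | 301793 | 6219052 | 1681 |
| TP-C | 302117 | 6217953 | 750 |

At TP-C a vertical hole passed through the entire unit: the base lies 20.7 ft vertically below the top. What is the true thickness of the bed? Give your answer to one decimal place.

14.4 ft

Let the plane be z = a·E + b·N + c.
TP-B−TP-A: 242a + 1082b = 446;  TP-C−TP-A: 566a − 17b = −485.
Solving gives a = −0.83887, b = 0.59982.
|∇z| = √(a²+b²) = 1.03126, so dip δ = arctan(1.03126) = 45.88°.
True thickness = vertical thickness × cos δ = 20.7 × cos 45.88° = 14.4 ft.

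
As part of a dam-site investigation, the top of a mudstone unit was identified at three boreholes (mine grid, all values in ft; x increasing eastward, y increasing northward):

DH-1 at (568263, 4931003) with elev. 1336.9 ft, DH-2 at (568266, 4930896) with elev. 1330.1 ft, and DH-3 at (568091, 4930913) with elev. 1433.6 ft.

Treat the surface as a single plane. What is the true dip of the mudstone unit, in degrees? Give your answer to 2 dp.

Two edge vectors: DH-1→DH-2 = (3, -107, -6.8), DH-1→DH-3 = (-172, -90, 96.7).
Normal n = (DH-1→DH-2) × (DH-1→DH-3) = (-10958.9, 879.5, -18674).
So ∂z/∂x = −n_x/n_z = −0.58685 and ∂z/∂y = −n_y/n_z = 0.04710.
Gradient magnitude |∇z| = √(a² + b²) = √(0.34440 + 0.00222) = 0.58874.
True dip = arctan(0.58874) = 30.49°, dipping toward E (azimuth ≈ 095°).

30.49°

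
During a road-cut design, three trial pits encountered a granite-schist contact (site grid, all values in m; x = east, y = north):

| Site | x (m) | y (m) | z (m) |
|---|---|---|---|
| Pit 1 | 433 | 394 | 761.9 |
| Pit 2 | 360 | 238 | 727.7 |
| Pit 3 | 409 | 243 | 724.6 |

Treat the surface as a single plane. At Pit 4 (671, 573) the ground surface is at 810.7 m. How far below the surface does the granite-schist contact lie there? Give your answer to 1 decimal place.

23.4 m

Let the plane be z = a·x + b·y + c.
Pit 2−Pit 1: −73a − 156b = −34.2;  Pit 3−Pit 1: −24a − 151b = −37.3.
Solving gives a = −0.08993, b = 0.26131.
Then c = 761.9 − a·433 − b·394 = 697.88.
At (671, 573): z_contact = −60.34 + 149.73 + 697.88 = 787.27 m.
Depth below ground = 810.7 − 787.27 = 23.4 m.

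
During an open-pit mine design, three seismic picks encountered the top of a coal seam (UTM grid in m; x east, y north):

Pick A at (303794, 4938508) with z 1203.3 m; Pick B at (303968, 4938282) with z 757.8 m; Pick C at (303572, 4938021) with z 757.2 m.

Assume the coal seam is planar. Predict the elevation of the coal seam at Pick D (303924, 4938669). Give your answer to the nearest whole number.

Let the plane be z = a·x + b·y + c.
Pick B−Pick A: 174a − 226b = −445.5;  Pick C−Pick A: −222a − 487b = −446.1.
Solving gives a = −0.86086947, b = 1.30844563.
Then c = 1203.3 − a·303794 − b·4938508 = −6199038.93.
At (303924, 4938669): z = −261638.9 + 6461979.9 − 6199038.93 = 1302.0 m.

1302 m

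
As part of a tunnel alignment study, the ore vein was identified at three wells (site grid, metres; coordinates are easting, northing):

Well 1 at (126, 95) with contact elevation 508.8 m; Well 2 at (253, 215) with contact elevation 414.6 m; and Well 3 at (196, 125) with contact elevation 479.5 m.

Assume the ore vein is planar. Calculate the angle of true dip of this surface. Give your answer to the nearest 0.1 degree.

32.8°

Two edge vectors: Well 1→Well 2 = (127, 120, -94.2), Well 1→Well 3 = (70, 30, -29.3).
Normal n = (Well 1→Well 2) × (Well 1→Well 3) = (-690, -2872.9, -4590).
So ∂z/∂easting = −n_x/n_z = −0.15033 and ∂z/∂northing = −n_y/n_z = −0.62590.
Gradient magnitude |∇z| = √(a² + b²) = √(0.02260 + 0.39176) = 0.64370.
True dip = arctan(0.64370) = 32.8°, dipping toward NNE (azimuth ≈ 014°).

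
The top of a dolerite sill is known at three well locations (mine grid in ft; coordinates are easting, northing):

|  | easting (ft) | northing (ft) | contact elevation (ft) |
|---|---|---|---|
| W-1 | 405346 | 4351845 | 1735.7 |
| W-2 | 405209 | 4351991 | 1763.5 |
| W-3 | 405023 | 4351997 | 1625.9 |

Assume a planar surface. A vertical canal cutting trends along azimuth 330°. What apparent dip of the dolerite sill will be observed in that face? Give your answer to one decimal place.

22.1°

Let the plane be z = a·easting + b·northing + c.
W-2−W-1: −137a + 146b = 27.8;  W-3−W-1: −323a + 152b = −109.8.
Solving gives a = 0.76921, b = 0.91220.
Unit vector along 330° is (sin 330°, cos 330°) = (-0.5000, 0.8660).
Slope in that direction = a·(-0.5000) + b·(0.8660) = 0.40539.
Apparent dip = arctan|0.40539| = 22.1° (true dip is 50.0°, so apparent ≤ true as expected).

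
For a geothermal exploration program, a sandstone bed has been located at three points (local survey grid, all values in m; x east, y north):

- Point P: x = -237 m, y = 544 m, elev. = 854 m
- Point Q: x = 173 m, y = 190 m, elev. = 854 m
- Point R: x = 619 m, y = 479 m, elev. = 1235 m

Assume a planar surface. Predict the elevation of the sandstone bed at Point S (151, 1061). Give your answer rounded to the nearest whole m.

Let the plane be z = a·x + b·y + c.
Point Q−Point P: 410a − 354b = 0;  Point R−Point P: 856a − 65b = 381.
Solving gives a = 0.48801, b = 0.56521.
Then c = 854 − a·-237 − b·544 = 662.18.
At (151, 1061): z = 73.7 + 599.7 + 662.18 = 1335.6 m.

1336 m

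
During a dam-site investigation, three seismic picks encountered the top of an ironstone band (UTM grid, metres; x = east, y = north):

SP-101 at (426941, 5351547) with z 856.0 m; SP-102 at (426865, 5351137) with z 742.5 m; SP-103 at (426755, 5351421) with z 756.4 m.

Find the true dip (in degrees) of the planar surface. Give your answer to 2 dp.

Let the plane be z = a·x + b·y + c.
SP-102−SP-101: −76a − 410b = −113.5;  SP-103−SP-101: −186a − 126b = −99.6.
Solving gives a = 0.39792, b = 0.20307.
Gradient magnitude |∇z| = √(a² + b²) = √(0.15834 + 0.04124) = 0.44674.
True dip = arctan(0.44674) = 24.07°, dipping toward WSW (azimuth ≈ 243°).

24.07°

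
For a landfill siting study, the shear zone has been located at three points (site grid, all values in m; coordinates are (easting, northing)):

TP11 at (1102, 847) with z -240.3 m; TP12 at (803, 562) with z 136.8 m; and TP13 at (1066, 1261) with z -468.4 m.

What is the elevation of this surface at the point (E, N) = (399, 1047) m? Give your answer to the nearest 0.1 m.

Let the plane be z = a·E + b·N + c.
TP12−TP11: −299a − 285b = 377.1;  TP13−TP11: −36a + 414b = −228.1.
Solving gives a = −0.679699, b = −0.610070.
Then c = -240.3 − a·1102 − b·847 = 1025.46.
At (399, 1047): z = −271.2 − 638.7 + 1025.46 = 115.5 m.

115.5 m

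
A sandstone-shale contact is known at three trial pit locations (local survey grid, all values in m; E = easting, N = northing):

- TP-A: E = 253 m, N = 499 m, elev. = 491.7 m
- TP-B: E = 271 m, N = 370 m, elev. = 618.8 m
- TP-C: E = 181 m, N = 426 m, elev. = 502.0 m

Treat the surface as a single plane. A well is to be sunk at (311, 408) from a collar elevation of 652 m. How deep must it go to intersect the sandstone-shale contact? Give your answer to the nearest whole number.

37 m

Let the plane be z = a·E + b·N + c.
TP-B−TP-A: 18a − 129b = 127.1;  TP-C−TP-A: −72a − 73b = 10.3.
Solving gives a = 0.74982, b = −0.88065.
Then c = 491.7 − a·253 − b·499 = 741.44.
At (311, 408): z_contact = 233.2 − 359.3 + 741.44 = 615.3 m.
Depth below ground = 652 − 615.3 = 37 m.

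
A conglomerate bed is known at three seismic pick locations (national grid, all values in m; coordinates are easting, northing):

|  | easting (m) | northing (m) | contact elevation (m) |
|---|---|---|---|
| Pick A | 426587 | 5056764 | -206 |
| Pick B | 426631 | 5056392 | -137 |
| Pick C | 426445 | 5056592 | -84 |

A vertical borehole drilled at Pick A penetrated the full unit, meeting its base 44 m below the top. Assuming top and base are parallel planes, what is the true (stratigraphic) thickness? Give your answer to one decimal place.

37.6 m

Two edge vectors: Pick A→Pick B = (44, -372, 69), Pick A→Pick C = (-142, -172, 122).
Normal n = (Pick A→Pick B) × (Pick A→Pick C) = (-33516, -15166, -60392).
So ∂z/∂easting = −n_x/n_z = −0.55497 and ∂z/∂northing = −n_y/n_z = −0.25113.
|∇z| = √(a²+b²) = 0.60915, so dip δ = arctan(0.60915) = 31.35°.
True thickness = vertical thickness × cos δ = 44 × cos 31.35° = 37.6 m.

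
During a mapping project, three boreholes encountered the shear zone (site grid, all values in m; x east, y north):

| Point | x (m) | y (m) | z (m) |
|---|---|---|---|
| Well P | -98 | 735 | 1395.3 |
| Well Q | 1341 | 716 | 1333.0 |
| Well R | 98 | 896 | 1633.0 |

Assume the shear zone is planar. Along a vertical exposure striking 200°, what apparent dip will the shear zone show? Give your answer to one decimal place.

Let the plane be z = a·x + b·y + c.
Well Q−Well P: 1439a − 19b = −62.3;  Well R−Well P: 196a + 161b = 237.7.
Solving gives a = −0.02342, b = 1.50491.
Unit vector along 200° is (sin 200°, cos 200°) = (-0.3420, -0.9397).
Slope in that direction = a·(-0.3420) + b·(-0.9397) = −1.40614.
Apparent dip = arctan|1.40614| = 54.6° (true dip is 56.4°, so apparent ≤ true as expected).

54.6°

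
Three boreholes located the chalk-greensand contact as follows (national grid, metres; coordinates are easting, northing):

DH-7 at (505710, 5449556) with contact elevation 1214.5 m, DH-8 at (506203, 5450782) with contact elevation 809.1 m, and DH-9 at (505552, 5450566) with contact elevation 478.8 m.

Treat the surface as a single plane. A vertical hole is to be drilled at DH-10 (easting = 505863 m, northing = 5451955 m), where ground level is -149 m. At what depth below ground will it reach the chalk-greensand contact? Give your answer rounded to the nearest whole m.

Two edge vectors: DH-7→DH-8 = (493, 1226, -405.4), DH-7→DH-9 = (-158, 1010, -735.7).
Normal n = (DH-7→DH-8) × (DH-7→DH-9) = (-492514.2, 426753.3, 691638).
So ∂z/∂easting = −n_x/n_z = 0.71209824 and ∂z/∂northing = −n_y/n_z = −0.61701830.
Intercept c from DH-7: 1214.5 − 360115.20 + 3362475.76 = 3003575.06.
At (505863, 5451955): z_contact = 360224.2 − 3363956.0 + 3003575.06 = -156.8 m.
Depth below ground = -149 − (-156.8) = 8 m.

8 m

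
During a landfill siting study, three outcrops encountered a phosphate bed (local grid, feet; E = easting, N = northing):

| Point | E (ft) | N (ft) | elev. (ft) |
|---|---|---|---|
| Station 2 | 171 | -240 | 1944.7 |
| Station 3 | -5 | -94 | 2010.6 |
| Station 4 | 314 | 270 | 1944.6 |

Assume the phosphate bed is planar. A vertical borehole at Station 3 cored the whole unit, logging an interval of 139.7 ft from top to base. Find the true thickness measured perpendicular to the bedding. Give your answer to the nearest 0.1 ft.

Two edge vectors: Station 2→Station 3 = (-176, 146, 65.9), Station 2→Station 4 = (143, 510, -0.1).
Normal n = (Station 2→Station 3) × (Station 2→Station 4) = (-33623.6, 9406.1, -110638).
So ∂z/∂E = −n_x/n_z = −0.30391 and ∂z/∂N = −n_y/n_z = 0.08502.
|∇z| = √(a²+b²) = 0.31557, so dip δ = arctan(0.31557) = 17.51°.
True thickness = vertical thickness × cos δ = 139.7 × cos 17.51° = 133.2 ft.

133.2 ft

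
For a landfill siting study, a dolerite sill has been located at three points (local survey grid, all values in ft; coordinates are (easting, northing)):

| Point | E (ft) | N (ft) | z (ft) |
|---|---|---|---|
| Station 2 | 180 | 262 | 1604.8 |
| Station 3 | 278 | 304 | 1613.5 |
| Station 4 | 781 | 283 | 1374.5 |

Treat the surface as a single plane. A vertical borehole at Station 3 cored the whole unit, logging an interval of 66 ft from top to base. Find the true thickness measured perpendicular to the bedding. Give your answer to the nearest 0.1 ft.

40.8 ft

Let the plane be z = a·E + b·N + c.
Station 3−Station 2: 98a + 42b = 8.7;  Station 4−Station 2: 601a + 21b = −230.3.
Solving gives a = −0.42509, b = 1.19902.
|∇z| = √(a²+b²) = 1.27215, so dip δ = arctan(1.27215) = 51.83°.
True thickness = vertical thickness × cos δ = 66 × cos 51.83° = 40.8 ft.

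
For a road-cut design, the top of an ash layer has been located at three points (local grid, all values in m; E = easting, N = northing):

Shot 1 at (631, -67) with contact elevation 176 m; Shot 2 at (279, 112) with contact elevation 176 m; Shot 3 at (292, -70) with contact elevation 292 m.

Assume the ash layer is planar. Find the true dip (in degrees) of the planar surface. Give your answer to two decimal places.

36.58°

Let the plane be z = a·E + b·N + c.
Shot 2−Shot 1: −352a + 179b = 0;  Shot 3−Shot 1: −339a − 3b = 116.
Solving gives a = −0.33633, b = −0.66139.
Gradient magnitude |∇z| = √(a² + b²) = √(0.11312 + 0.43743) = 0.74199.
True dip = arctan(0.74199) = 36.58°, dipping toward NNE (azimuth ≈ 027°).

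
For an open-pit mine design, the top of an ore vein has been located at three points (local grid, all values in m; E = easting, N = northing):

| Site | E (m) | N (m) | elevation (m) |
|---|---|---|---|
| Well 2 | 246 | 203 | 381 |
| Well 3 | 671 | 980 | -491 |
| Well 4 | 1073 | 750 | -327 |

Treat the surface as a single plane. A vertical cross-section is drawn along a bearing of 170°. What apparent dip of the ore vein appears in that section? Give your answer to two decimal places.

Two edge vectors: Well 2→Well 3 = (425, 777, -872), Well 2→Well 4 = (827, 547, -708).
Normal n = (Well 2→Well 3) × (Well 2→Well 4) = (-73132, -420244, -410104).
So ∂z/∂E = −n_x/n_z = −0.17833 and ∂z/∂N = −n_y/n_z = −1.02473.
Unit vector along 170° is (sin 170°, cos 170°) = (0.1736, -0.9848).
Slope in that direction = a·(0.1736) + b·(-0.9848) = 0.97819.
Apparent dip = arctan|0.97819| = 44.37° (true dip is 46.1°, so apparent ≤ true as expected).

44.37°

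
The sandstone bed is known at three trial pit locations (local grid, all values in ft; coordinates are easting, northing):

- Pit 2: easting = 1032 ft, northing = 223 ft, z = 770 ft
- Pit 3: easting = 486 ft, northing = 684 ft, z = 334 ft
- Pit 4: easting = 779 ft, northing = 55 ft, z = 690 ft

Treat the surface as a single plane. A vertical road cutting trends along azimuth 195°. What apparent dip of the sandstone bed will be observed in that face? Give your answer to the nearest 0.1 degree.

Two edge vectors: Pit 2→Pit 3 = (-546, 461, -436), Pit 2→Pit 4 = (-253, -168, -80).
Normal n = (Pit 2→Pit 3) × (Pit 2→Pit 4) = (-110128, 66628, 208361).
So ∂z/∂easting = −n_x/n_z = 0.52854 and ∂z/∂northing = −n_y/n_z = −0.31977.
Unit vector along 195° is (sin 195°, cos 195°) = (-0.2588, -0.9659).
Slope in that direction = a·(-0.2588) + b·(-0.9659) = 0.17208.
Apparent dip = arctan|0.17208| = 9.8° (true dip is 31.7°, so apparent ≤ true as expected).

9.8°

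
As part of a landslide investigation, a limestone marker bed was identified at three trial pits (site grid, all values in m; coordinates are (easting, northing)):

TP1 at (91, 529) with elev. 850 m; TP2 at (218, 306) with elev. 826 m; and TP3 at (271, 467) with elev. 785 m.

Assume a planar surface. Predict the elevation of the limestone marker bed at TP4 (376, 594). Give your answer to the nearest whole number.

Let the plane be z = a·E + b·N + c.
TP2−TP1: 127a − 223b = −24;  TP3−TP1: 180a − 62b = −65.
Solving gives a = −0.40312, b = −0.12195.
Then c = 850 − a·91 − b·529 = 951.20.
At (376, 594): z = −151.6 − 72.4 + 951.20 = 727.2 m.

727 m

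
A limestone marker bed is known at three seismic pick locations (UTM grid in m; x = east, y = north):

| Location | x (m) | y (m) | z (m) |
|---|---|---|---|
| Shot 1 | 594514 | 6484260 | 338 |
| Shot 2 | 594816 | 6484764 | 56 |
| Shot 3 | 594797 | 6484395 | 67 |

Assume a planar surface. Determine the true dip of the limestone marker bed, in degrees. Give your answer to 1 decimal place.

44.0°

Let the plane be z = a·x + b·y + c.
Shot 2−Shot 1: 302a + 504b = −282;  Shot 3−Shot 1: 283a + 135b = −271.
Solving gives a = −0.96713, b = 0.01999.
Gradient magnitude |∇z| = √(a² + b²) = √(0.93534 + 0.00040) = 0.96734.
True dip = arctan(0.96734) = 44.0°, dipping toward E (azimuth ≈ 091°).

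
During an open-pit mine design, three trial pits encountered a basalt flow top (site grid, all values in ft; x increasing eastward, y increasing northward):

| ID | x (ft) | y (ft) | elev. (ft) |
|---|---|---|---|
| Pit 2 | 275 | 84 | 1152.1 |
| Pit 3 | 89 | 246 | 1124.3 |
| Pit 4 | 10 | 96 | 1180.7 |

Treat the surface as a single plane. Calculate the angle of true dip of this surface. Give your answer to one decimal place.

18.5°

Let the plane be z = a·x + b·y + c.
Pit 3−Pit 2: −186a + 162b = −27.8;  Pit 4−Pit 2: −265a + 12b = 28.6.
Solving gives a = −0.12204, b = −0.31173.
Gradient magnitude |∇z| = √(a² + b²) = √(0.01489 + 0.09717) = 0.33476.
True dip = arctan(0.33476) = 18.5°, dipping toward NNE (azimuth ≈ 021°).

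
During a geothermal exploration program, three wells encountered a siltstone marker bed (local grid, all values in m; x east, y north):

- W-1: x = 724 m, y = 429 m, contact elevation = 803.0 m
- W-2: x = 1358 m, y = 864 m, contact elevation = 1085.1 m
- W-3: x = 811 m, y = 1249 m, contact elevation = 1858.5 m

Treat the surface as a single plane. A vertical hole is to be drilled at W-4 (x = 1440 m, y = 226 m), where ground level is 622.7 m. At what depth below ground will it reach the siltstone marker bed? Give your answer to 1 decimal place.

Two edge vectors: W-1→W-2 = (634, 435, 282.1), W-1→W-3 = (87, 820, 1055.5).
Normal n = (W-1→W-2) × (W-1→W-3) = (227820.5, -644644.3, 482035).
So ∂z/∂x = −n_x/n_z = −0.472622 and ∂z/∂y = −n_y/n_z = 1.337339.
Intercept c from W-1: 803 + 342.18 − 573.72 = 571.46.
At (1440, 226): z_contact = −680.58 + 302.24 + 571.46 = 193.12 m.
Depth below ground = 622.7 − 193.12 = 429.6 m.

429.6 m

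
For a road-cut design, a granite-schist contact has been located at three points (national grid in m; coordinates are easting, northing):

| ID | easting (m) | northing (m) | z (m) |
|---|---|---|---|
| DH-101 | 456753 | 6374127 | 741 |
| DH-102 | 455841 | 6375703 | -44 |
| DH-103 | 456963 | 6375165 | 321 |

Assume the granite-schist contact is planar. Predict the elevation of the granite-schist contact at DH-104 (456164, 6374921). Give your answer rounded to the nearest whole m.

330 m

Two edge vectors: DH-101→DH-102 = (-912, 1576, -785), DH-101→DH-103 = (210, 1038, -420).
Normal n = (DH-101→DH-102) × (DH-101→DH-103) = (152910, -547890, -1277616).
So ∂z/∂easting = −n_x/n_z = 0.11968385 and ∂z/∂northing = −n_y/n_z = −0.42883777.
Intercept c from DH-101: 741 − 54665.96 + 2733466.43 = 2679541.47.
At (456164, 6374921): z = 54595.5 − 2733806.9 + 2679541.47 = 330.0 m.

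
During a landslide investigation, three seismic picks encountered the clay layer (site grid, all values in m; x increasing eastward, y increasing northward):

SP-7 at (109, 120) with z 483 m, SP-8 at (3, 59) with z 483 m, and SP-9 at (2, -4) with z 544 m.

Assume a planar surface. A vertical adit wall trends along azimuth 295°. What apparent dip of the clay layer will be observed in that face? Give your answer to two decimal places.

42.70°

Let the plane be z = a·x + b·y + c.
SP-8−SP-7: −106a − 61b = 0;  SP-9−SP-7: −107a − 124b = 61.
Solving gives a = 0.56234, b = −0.97718.
Unit vector along 295° is (sin 295°, cos 295°) = (-0.9063, 0.4226).
Slope in that direction = a·(-0.9063) + b·(0.4226) = −0.92263.
Apparent dip = arctan|0.92263| = 42.70° (true dip is 48.4°, so apparent ≤ true as expected).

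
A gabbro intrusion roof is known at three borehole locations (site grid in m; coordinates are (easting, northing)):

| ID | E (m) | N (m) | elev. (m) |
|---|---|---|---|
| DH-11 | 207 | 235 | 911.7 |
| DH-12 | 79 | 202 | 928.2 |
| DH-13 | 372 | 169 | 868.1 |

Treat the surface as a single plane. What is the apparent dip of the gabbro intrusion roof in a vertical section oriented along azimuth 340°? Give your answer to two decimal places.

14.34°

Let the plane be z = a·E + b·N + c.
DH-12−DH-11: −128a − 33b = 16.5;  DH-13−DH-11: 165a − 66b = −43.6.
Solving gives a = −0.18195, b = 0.20574.
Unit vector along 340° is (sin 340°, cos 340°) = (-0.3420, 0.9397).
Slope in that direction = a·(-0.3420) + b·(0.9397) = 0.25556.
Apparent dip = arctan|0.25556| = 14.34° (true dip is 15.4°, so apparent ≤ true as expected).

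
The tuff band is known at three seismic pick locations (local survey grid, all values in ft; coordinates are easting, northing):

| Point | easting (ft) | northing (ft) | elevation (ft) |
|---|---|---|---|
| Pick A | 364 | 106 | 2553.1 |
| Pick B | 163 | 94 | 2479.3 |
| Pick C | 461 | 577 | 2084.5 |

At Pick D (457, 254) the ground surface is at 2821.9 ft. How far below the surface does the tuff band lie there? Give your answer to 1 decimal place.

Two edge vectors: Pick A→Pick B = (-201, -12, -73.8), Pick A→Pick C = (97, 471, -468.6).
Normal n = (Pick A→Pick B) × (Pick A→Pick C) = (40383, -101347.2, -93507).
So ∂z/∂easting = −n_x/n_z = 0.43187 and ∂z/∂northing = −n_y/n_z = −1.08385.
Intercept c from Pick A: 2553.1 − 157.20 + 114.89 = 2510.79.
At (457, 254): z_contact = 197.37 − 275.30 + 2510.79 = 2432.85 ft.
Depth below ground = 2821.9 − 2432.85 = 389.0 ft.

389.0 ft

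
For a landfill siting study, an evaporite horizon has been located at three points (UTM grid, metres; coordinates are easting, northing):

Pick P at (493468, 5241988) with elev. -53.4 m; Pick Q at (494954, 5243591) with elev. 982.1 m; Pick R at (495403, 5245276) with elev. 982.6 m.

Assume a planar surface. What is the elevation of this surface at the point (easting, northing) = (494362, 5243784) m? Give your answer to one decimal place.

Let the plane be z = a·easting + b·northing + c.
Pick Q−Pick P: 1486a + 1603b = 1035.5;  Pick R−Pick P: 1935a + 3288b = 1036.
Solving gives a = 0.977498132, b = −0.260176060.
Then c = -53.4 − a·493468 − b·5241988 = 881422.34.
At (494362, 5243784): z = 483237.9 − 1364307.1 + 881422.34 = 353.2 m.

353.2 m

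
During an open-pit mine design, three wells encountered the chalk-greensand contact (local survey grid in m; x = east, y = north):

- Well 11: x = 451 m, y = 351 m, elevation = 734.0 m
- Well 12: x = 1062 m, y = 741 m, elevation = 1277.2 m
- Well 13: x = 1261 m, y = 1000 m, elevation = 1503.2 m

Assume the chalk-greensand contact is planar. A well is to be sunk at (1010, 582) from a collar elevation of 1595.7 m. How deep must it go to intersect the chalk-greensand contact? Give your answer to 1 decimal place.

411.5 m

Let the plane be z = a·x + b·y + c.
Well 12−Well 11: 611a + 390b = 543.2;  Well 13−Well 11: 810a + 649b = 769.2.
Solving gives a = 0.651655, b = 0.371894.
Then c = 734 − a·451 − b·351 = 309.57.
At (1010, 582): z_contact = 658.17 + 216.44 + 309.57 = 1184.18 m.
Depth below ground = 1595.7 − 1184.18 = 411.5 m.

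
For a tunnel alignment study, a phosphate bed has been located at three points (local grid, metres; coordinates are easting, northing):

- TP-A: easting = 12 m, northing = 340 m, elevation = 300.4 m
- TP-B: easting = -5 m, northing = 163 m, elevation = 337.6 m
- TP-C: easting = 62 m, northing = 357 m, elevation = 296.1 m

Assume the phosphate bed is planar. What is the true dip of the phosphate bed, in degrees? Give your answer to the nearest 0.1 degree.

11.8°

Two edge vectors: TP-A→TP-B = (-17, -177, 37.2), TP-A→TP-C = (50, 17, -4.3).
Normal n = (TP-A→TP-B) × (TP-A→TP-C) = (128.7, 1786.9, 8561).
So ∂z/∂easting = −n_x/n_z = −0.01503 and ∂z/∂northing = −n_y/n_z = −0.20873.
Gradient magnitude |∇z| = √(a² + b²) = √(0.00023 + 0.04357) = 0.20927.
True dip = arctan(0.20927) = 11.8°, dipping toward N (azimuth ≈ 004°).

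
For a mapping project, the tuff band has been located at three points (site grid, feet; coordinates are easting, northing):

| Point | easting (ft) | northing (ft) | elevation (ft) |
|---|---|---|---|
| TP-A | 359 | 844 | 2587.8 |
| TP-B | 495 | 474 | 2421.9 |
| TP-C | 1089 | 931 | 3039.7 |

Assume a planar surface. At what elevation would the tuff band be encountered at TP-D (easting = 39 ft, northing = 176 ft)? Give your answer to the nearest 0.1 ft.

Let the plane be z = a·easting + b·northing + c.
TP-B−TP-A: 136a − 370b = −165.9;  TP-C−TP-A: 730a + 87b = 451.9.
Solving gives a = 0.541867, b = 0.647551.
Then c = 2587.8 − a·359 − b·844 = 1846.74.
At (39, 176): z = 21.1 + 114.0 + 1846.74 = 1981.8 ft.

1981.8 ft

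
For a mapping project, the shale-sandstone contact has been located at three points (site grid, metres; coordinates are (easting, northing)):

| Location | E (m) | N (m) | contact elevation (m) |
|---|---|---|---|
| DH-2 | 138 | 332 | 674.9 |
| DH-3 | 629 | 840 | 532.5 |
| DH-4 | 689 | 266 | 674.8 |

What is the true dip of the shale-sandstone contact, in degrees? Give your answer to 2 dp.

14.19°

Two edge vectors: DH-2→DH-3 = (491, 508, -142.4), DH-2→DH-4 = (551, -66, -0.1).
Normal n = (DH-2→DH-3) × (DH-2→DH-4) = (-9449.2, -78413.3, -312314).
So ∂z/∂E = −n_x/n_z = −0.03026 and ∂z/∂N = −n_y/n_z = −0.25107.
Gradient magnitude |∇z| = √(a² + b²) = √(0.00092 + 0.06304) = 0.25289.
True dip = arctan(0.25289) = 14.19°, dipping toward N (azimuth ≈ 007°).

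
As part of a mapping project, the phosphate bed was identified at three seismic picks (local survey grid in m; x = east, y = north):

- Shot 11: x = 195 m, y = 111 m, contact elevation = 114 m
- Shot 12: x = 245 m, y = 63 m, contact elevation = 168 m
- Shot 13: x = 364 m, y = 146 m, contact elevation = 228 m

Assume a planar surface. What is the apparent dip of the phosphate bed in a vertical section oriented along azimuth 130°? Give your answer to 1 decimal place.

38.5°

Two edge vectors: Shot 11→Shot 12 = (50, -48, 54), Shot 11→Shot 13 = (169, 35, 114).
Normal n = (Shot 11→Shot 12) × (Shot 11→Shot 13) = (-7362, 3426, 9862).
So ∂z/∂x = −n_x/n_z = 0.74650 and ∂z/∂y = −n_y/n_z = −0.34739.
Unit vector along 130° is (sin 130°, cos 130°) = (0.7660, -0.6428).
Slope in that direction = a·(0.7660) + b·(-0.6428) = 0.79515.
Apparent dip = arctan|0.79515| = 38.5° (true dip is 39.5°, so apparent ≤ true as expected).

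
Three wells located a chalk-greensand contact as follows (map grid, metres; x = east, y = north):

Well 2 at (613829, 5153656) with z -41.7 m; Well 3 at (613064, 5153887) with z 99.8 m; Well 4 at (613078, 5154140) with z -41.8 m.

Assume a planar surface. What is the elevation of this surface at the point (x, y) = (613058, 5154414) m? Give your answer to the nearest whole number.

Two edge vectors: Well 2→Well 3 = (-765, 231, 141.5), Well 2→Well 4 = (-751, 484, -0.1).
Normal n = (Well 2→Well 3) × (Well 2→Well 4) = (-68509.1, -106343, -196779).
So ∂z/∂x = −n_x/n_z = −0.34815250 and ∂z/∂y = −n_y/n_z = −0.54041844.
Intercept c from Well 2: -41.7 + 213706.10 + 2785130.73 = 2998795.13.
At (613058, 5154414): z = −213437.7 − 2785540.4 + 2998795.13 = -182.9 m.

-183 m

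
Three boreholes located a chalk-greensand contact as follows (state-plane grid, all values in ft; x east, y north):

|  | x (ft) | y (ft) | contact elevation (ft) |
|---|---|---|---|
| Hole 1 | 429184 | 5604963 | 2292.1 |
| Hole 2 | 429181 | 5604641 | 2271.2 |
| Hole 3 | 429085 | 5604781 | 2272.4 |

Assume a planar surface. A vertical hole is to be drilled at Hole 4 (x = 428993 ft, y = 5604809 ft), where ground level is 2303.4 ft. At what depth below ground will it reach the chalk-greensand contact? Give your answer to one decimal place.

36.7 ft

Two edge vectors: Hole 1→Hole 2 = (-3, -322, -20.9), Hole 1→Hole 3 = (-99, -182, -19.7).
Normal n = (Hole 1→Hole 2) × (Hole 1→Hole 3) = (2539.6, 2010, -31332).
So ∂z/∂x = −n_x/n_z = 0.081054513 and ∂z/∂y = −n_y/n_z = 0.064151666.
Intercept c from Hole 1: 2292.1 − 34787.30 − 359567.71 = −392062.91.
At (428993, 5604809): z_contact = 34771.82 + 359557.84 − 392062.91 = 2266.74 ft.
Depth below ground = 2303.4 − 2266.74 = 36.7 ft.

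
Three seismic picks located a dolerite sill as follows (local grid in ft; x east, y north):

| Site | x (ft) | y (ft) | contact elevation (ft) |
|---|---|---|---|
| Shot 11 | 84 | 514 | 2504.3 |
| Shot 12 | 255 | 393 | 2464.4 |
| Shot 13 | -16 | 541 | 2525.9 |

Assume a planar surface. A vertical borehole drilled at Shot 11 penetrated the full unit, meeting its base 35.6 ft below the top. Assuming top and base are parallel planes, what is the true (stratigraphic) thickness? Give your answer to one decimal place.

34.8 ft

Let the plane be z = a·x + b·y + c.
Shot 12−Shot 11: 171a − 121b = −39.9;  Shot 13−Shot 11: −100a + 27b = 21.6.
Solving gives a = −0.20531, b = 0.03961.
|∇z| = √(a²+b²) = 0.20909, so dip δ = arctan(0.20909) = 11.81°.
True thickness = vertical thickness × cos δ = 35.6 × cos 11.81° = 34.8 ft.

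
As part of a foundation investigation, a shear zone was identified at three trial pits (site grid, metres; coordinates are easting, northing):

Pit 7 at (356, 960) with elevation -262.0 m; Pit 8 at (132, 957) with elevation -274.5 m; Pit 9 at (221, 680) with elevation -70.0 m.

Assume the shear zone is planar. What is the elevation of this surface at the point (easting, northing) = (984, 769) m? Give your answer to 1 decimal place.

Two edge vectors: Pit 7→Pit 8 = (-224, -3, -12.5), Pit 7→Pit 9 = (-135, -280, 192).
Normal n = (Pit 7→Pit 8) × (Pit 7→Pit 9) = (-4076, 44695.5, 62315).
So ∂z/∂easting = −n_x/n_z = 0.06541 and ∂z/∂northing = −n_y/n_z = −0.71725.
Intercept c from Pit 7: -262 − 23.29 + 688.56 = 403.28.
At (984, 769): z = 64.4 − 551.6 + 403.28 = -83.9 m.

-83.9 m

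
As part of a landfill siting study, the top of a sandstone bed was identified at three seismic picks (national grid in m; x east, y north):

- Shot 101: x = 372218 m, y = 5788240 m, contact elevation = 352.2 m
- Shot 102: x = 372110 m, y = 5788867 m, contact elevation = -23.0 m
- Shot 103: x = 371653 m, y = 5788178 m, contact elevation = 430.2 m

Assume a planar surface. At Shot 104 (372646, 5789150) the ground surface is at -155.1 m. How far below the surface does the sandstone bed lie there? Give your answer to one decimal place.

Two edge vectors: Shot 101→Shot 102 = (-108, 627, -375.2), Shot 101→Shot 103 = (-565, -62, 78).
Normal n = (Shot 101→Shot 102) × (Shot 101→Shot 103) = (25643.6, 220412, 360951).
So ∂z/∂x = −n_x/n_z = −0.071044546 and ∂z/∂y = −n_y/n_z = −0.610642442.
Intercept c from Shot 101: 352.2 + 26444.06 + 3534545.01 = 3561341.27.
At (372646, 5789150): z_contact = −26474.47 − 3535100.69 + 3561341.27 = -233.89 m.
Depth below ground = -155.1 − (-233.89) = 78.8 m.

78.8 m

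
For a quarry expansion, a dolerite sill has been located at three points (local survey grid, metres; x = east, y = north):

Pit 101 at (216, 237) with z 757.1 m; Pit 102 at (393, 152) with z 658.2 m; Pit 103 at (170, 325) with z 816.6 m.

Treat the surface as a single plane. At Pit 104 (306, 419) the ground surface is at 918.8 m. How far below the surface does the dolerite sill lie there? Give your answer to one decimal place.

96.5 m

Let the plane be z = a·x + b·y + c.
Pit 102−Pit 101: 177a − 85b = −98.9;  Pit 103−Pit 101: −46a + 88b = 59.5.
Solving gives a = −0.31251, b = 0.51278.
Then c = 757.1 − a·216 − b·237 = 703.07.
At (306, 419): z_contact = −95.63 + 214.86 + 703.07 = 822.30 m.
Depth below ground = 918.8 − 822.30 = 96.5 m.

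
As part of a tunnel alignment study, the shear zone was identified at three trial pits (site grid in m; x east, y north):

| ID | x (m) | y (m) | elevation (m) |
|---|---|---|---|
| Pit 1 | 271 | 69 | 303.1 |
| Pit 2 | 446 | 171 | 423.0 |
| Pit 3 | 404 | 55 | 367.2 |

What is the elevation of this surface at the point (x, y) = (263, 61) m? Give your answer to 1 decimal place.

296.6 m

Let the plane be z = a·x + b·y + c.
Pit 2−Pit 1: 175a + 102b = 119.9;  Pit 3−Pit 1: 133a − 14b = 64.1.
Solving gives a = 0.51304, b = 0.29528.
Then c = 303.1 − a·271 − b·69 = 143.69.
At (263, 61): z = 134.9 + 18.0 + 143.69 = 296.6 m.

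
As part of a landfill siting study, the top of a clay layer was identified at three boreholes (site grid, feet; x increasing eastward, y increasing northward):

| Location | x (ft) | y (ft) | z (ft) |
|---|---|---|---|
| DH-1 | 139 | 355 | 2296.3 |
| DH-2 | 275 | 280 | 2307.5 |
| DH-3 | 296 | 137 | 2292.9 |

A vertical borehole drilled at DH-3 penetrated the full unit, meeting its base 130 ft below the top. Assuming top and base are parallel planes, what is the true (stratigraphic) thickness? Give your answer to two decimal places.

127.59 ft

Let the plane be z = a·x + b·y + c.
DH-2−DH-1: 136a − 75b = 11.2;  DH-3−DH-1: 157a − 218b = −3.4.
Solving gives a = 0.15088, b = 0.12425.
|∇z| = √(a²+b²) = 0.19545, so dip δ = arctan(0.19545) = 11.06°.
True thickness = vertical thickness × cos δ = 130 × cos 11.06° = 127.59 ft.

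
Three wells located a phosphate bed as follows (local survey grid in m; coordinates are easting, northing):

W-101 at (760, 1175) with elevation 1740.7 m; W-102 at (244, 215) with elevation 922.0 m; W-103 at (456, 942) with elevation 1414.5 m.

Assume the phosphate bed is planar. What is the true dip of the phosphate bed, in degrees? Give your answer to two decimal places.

Let the plane be z = a·easting + b·northing + c.
W-102−W-101: −516a − 960b = −818.7;  W-103−W-101: −304a − 233b = −326.2.
Solving gives a = 0.71321, b = 0.46946.
Gradient magnitude |∇z| = √(a² + b²) = √(0.50866 + 0.22040) = 0.85385.
True dip = arctan(0.85385) = 40.49°, dipping toward WSW (azimuth ≈ 237°).

40.49°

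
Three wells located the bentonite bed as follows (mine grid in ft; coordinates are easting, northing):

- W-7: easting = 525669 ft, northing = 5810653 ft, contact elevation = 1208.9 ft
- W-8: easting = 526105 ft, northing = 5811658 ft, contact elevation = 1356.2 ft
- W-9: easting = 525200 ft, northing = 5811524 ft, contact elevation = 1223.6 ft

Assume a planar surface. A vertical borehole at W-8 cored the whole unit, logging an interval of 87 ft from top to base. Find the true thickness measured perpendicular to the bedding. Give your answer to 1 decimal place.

Two edge vectors: W-7→W-8 = (436, 1005, 147.3), W-7→W-9 = (-469, 871, 14.7).
Normal n = (W-7→W-8) × (W-7→W-9) = (-113524.8, -75492.9, 851101).
So ∂z/∂easting = −n_x/n_z = 0.13339 and ∂z/∂northing = −n_y/n_z = 0.08870.
|∇z| = √(a²+b²) = 0.16019, so dip δ = arctan(0.16019) = 9.10°.
True thickness = vertical thickness × cos δ = 87 × cos 9.10° = 85.9 ft.

85.9 ft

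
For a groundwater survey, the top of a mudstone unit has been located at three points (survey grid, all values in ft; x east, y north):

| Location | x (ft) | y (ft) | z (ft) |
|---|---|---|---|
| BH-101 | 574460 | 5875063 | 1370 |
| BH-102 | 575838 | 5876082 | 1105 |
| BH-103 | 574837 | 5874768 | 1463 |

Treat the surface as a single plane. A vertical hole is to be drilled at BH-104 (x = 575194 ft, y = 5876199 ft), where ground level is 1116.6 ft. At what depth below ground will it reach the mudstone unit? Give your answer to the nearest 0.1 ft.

58.9 ft

Let the plane be z = a·x + b·y + c.
BH-102−BH-101: 1378a + 1019b = −265;  BH-103−BH-101: 377a − 295b = 93.
Solving gives a = 0.020984655, b = −0.288436560.
Then c = 1370 − a·574460 − b·5875063 = 1683898.12.
At (575194, 5876199): z_contact = 12070.25 − 1694910.62 + 1683898.12 = 1057.74 ft.
Depth below ground = 1116.6 − 1057.74 = 58.9 ft.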